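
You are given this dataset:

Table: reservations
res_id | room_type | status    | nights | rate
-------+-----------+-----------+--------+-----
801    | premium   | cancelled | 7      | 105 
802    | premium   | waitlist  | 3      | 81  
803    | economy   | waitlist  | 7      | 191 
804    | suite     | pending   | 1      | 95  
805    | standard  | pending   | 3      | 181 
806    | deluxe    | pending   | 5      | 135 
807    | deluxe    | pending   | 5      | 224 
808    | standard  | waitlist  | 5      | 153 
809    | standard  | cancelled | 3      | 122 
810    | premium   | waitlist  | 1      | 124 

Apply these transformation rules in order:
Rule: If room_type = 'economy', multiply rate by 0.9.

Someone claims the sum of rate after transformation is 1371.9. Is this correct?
No, the correct result is 1391.9.

Step 1: Calculate the correct sum after transformation
Step 2: Apply multiplier 0.9 to records where room_type = 'economy'
Step 3: Correct result = 1391.9
Step 4: Claimed result = 1371.9
Step 5: 1391.9 ≠ 1371.9
Conclusion: The claimed result is incorrect. The correct answer is 1391.9.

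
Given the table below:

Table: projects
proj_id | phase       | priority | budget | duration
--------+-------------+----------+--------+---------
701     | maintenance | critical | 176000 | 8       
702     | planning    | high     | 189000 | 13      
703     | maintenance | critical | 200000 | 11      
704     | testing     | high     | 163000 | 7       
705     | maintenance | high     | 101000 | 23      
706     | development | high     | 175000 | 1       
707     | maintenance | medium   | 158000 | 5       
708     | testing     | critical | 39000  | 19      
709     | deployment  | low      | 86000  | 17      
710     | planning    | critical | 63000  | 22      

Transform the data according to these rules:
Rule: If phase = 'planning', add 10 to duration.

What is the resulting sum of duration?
146

Step 1: Count records where phase = 'planning': 2
Step 2: Total bonus added: 2 × 10 = 20
Step 3: Original sum of duration: 126
Step 4: Final sum = 126 + 20 = 146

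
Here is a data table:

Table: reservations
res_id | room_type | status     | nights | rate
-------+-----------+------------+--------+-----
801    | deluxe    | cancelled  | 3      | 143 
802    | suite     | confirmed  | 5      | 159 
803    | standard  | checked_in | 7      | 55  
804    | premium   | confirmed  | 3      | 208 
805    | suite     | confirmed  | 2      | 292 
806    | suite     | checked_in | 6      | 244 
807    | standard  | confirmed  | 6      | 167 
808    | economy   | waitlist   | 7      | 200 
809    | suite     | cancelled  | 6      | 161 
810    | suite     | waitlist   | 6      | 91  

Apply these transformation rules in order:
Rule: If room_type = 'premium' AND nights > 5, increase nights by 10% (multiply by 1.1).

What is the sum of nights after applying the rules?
51

Step 1: Find records where room_type = 'premium' AND nights > 5
Step 2: 0 records match, summing to 0
Step 3: After multiplier: 0 × 1.1 = 0.0
Step 4: Unaffected records sum: 51
Step 5: Final sum = 0.0 + 51 = 51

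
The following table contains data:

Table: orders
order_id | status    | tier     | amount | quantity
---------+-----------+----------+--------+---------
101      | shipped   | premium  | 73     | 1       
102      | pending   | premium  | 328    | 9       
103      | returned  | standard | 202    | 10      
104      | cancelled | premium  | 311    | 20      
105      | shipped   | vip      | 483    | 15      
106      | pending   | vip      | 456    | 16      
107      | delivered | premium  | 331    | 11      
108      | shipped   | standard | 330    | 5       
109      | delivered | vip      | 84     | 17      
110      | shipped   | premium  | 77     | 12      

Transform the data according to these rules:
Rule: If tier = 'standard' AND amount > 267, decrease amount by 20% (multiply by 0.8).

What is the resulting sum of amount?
2609.0

Step 1: Find records where tier = 'standard' AND amount > 267
Step 2: 1 records match, summing to 330
Step 3: After multiplier: 330 × 0.8 = 264.0
Step 4: Unaffected records sum: 2345
Step 5: Final sum = 264.0 + 2345 = 2609.0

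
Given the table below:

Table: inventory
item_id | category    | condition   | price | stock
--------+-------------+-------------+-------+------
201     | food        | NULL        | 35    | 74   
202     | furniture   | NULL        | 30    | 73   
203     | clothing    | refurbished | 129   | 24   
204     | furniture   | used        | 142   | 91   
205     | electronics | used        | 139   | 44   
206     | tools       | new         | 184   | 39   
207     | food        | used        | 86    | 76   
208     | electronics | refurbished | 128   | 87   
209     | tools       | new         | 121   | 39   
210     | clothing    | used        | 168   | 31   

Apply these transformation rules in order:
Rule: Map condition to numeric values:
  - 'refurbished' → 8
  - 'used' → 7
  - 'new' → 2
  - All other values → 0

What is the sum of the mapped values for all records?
48

Step 1: Apply mapping to each record
Step 2: Count by status:
  'refurbished': 2 records × 8 = 16
  'used': 4 records × 7 = 28
  'new': 2 records × 2 = 4
Step 3: Sum all mapped values = 48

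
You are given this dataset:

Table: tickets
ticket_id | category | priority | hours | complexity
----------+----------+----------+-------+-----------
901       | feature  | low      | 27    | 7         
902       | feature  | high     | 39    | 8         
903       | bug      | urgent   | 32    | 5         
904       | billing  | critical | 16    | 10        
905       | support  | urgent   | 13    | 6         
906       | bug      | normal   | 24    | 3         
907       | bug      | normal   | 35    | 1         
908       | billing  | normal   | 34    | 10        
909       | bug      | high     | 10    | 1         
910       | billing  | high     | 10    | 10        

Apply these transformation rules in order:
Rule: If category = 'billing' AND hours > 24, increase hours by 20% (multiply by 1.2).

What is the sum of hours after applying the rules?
246.8

Step 1: Find records where category = 'billing' AND hours > 24
Step 2: 1 records match, summing to 34
Step 3: After multiplier: 34 × 1.2 = 40.8
Step 4: Unaffected records sum: 206
Step 5: Final sum = 40.8 + 206 = 246.8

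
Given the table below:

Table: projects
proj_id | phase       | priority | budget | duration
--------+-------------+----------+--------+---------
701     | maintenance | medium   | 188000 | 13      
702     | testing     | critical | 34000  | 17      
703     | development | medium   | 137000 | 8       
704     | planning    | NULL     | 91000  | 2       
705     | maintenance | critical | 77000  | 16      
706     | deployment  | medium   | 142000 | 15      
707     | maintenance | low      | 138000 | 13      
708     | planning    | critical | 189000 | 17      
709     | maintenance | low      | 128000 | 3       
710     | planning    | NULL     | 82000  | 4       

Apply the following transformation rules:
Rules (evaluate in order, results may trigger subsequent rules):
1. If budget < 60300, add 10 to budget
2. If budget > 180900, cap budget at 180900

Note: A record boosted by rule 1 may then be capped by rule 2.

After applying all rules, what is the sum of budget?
1190810

Step 1: Apply rule 1 to records with budget < 60300
  - 1 records get bonus of 10
  - Of these, 0 records then exceed 180900 and get capped
Step 2: Apply rule 2 to records with budget > 180900
  - 2 records (original) are capped
Step 3: Calculate final sum = 1190810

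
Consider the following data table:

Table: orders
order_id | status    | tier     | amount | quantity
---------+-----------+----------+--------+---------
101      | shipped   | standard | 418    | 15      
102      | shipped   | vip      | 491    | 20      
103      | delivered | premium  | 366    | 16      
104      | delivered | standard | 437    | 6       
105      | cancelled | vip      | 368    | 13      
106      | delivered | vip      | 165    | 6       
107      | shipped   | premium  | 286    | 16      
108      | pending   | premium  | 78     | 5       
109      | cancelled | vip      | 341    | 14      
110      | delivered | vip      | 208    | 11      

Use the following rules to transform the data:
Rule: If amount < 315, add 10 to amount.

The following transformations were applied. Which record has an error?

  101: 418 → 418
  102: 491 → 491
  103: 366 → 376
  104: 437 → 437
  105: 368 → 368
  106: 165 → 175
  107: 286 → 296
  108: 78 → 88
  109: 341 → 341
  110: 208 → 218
Record 103 has an error. The correct transformed value should be 366, not 376.

Step 1: Check each record against the rule
Step 2: Record 103 has amount = 366
Step 3: Since 366 >= 315, the bonus should not have been applied
Step 4: Correct value = 366, but claimed value = 376
Conclusion: Record 103 has the error.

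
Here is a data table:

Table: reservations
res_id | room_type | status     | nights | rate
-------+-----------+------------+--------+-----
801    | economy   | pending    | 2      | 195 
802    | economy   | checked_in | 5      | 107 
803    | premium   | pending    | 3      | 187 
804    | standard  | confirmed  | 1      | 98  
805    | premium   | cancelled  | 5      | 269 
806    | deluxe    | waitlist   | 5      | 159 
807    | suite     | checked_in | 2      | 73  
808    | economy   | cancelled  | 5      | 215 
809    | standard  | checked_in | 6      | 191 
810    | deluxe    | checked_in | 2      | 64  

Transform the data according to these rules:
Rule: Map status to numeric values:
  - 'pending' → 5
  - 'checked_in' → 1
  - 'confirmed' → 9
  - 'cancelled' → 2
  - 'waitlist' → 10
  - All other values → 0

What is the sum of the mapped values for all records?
37

Step 1: Apply mapping to each record
Step 2: Count by status:
  'pending': 2 records × 5 = 10
  'checked_in': 4 records × 1 = 4
  'confirmed': 1 records × 9 = 9
  'cancelled': 2 records × 2 = 4
  'waitlist': 1 records × 10 = 10
Step 3: Sum all mapped values = 37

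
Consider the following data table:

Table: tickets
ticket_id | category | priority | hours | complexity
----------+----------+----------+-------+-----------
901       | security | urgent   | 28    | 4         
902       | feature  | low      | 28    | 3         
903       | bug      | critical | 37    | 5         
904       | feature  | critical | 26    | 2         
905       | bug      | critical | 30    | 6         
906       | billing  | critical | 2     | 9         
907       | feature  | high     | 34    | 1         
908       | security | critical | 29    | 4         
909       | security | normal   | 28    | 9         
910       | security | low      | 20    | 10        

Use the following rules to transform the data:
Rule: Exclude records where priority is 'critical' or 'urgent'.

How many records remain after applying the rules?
4

Step 1: Count records to exclude
  - 5 (critical) + 1 (urgent) = 6 records
Step 2: Total records: 10
Step 3: Remaining = 10 - 6 = 4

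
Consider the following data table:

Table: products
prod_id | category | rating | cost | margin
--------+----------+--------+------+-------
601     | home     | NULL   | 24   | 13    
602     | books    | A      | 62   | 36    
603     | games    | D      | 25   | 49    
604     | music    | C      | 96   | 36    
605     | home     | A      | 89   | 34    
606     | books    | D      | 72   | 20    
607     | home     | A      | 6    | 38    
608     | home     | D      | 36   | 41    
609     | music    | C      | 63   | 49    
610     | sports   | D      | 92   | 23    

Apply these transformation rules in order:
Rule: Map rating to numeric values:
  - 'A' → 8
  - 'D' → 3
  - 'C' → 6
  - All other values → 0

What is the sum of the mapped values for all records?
48

Step 1: Apply mapping to each record
Step 2: Count by status:
  'A': 3 records × 8 = 24
  'D': 4 records × 3 = 12
  'C': 2 records × 6 = 12
Step 3: Sum all mapped values = 48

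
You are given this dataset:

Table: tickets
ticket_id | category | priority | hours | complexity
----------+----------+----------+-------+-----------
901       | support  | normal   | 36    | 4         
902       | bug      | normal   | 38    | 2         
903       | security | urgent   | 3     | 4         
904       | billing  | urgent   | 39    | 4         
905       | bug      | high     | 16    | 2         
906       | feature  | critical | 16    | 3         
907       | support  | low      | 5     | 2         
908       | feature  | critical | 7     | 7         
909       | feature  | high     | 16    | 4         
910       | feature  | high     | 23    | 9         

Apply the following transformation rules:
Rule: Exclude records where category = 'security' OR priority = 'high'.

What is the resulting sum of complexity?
22

Step 1: Find records where category = 'security' OR priority = 'high'
Step 2: 4 records match, summing to 19
Step 3: Original sum: 41
Step 4: Remaining sum = 41 - 19 = 22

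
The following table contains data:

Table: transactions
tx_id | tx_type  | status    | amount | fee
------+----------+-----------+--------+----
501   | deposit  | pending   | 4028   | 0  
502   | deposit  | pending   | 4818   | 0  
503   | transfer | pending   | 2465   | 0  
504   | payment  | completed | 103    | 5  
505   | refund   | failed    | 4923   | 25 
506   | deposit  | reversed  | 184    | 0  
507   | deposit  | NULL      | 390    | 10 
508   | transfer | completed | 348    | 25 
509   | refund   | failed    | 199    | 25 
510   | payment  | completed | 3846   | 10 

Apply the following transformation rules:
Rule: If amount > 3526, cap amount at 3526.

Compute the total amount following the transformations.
17793

Step 1: 4 records have amount > 3526
Step 2: These records originally summed to 17615
Step 3: After capping: 4 × 3526 = 14104
Step 4: Unaffected records sum: 3689
Step 5: Final sum = 14104 + 3689 = 17793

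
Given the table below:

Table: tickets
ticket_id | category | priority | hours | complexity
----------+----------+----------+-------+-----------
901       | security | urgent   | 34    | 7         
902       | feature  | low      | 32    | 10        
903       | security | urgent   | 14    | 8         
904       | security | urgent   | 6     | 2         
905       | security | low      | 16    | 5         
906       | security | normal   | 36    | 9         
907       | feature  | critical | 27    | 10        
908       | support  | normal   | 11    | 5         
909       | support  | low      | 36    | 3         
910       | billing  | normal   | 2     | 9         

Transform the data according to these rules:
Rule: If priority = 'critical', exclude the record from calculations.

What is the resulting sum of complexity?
58

Step 1: Identify records where priority = 'critical'
Step 2: The excluded records sum to 10
Step 3: Original total complexity = 68
Step 4: Remaining total = 68 - 10 = 58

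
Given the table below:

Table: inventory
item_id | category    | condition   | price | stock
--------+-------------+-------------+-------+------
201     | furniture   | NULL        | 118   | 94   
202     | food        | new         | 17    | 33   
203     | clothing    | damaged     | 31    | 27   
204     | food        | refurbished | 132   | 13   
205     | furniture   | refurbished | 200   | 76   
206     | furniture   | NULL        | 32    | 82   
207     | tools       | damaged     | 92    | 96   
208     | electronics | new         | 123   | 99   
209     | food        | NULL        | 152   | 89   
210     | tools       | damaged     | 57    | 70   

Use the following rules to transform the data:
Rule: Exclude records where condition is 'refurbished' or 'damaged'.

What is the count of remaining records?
5

Step 1: Count records to exclude
  - 2 (refurbished) + 3 (damaged) = 5 records
Step 2: Total records: 10
Step 3: Remaining = 10 - 5 = 5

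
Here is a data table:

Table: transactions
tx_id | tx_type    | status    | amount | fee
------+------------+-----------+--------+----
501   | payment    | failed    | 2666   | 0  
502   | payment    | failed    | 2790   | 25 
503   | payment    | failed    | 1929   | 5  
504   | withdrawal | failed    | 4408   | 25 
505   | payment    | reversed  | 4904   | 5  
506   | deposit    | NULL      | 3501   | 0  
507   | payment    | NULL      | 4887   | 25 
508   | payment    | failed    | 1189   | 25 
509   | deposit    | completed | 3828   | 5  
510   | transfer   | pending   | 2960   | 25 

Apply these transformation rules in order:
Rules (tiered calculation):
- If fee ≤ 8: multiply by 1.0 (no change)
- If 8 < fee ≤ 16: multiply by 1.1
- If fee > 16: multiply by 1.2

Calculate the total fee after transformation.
165.0

Step 1: Tier 1 (fee ≤ 8): 5 records, sum = 15 × 1.0 = 15.0
Step 2: Tier 2 (8 < fee ≤ 16): 0 records, sum = 0 × 1.1 = 0.0
Step 3: Tier 3 (fee > 16): 5 records, sum = 125 × 1.2 = 150.0
Step 4: Final sum = 15.0 + 0.0 + 150.0 = 165.0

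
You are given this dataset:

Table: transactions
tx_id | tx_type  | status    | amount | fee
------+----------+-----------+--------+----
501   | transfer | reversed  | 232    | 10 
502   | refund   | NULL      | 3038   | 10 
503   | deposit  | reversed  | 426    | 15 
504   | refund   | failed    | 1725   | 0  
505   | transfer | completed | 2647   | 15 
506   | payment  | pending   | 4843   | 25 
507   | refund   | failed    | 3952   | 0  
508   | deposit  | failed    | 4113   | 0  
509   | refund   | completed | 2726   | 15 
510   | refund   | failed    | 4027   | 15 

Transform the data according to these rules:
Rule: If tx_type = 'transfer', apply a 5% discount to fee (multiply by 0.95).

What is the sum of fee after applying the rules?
103.75

Step 1: Records with tx_type = 'transfer' have total fee = 25
Step 2: Apply multiplier: 25 × 0.95 = 23.75
Step 3: Other records total: 80
Step 4: Final sum = 23.75 + 80 = 103.75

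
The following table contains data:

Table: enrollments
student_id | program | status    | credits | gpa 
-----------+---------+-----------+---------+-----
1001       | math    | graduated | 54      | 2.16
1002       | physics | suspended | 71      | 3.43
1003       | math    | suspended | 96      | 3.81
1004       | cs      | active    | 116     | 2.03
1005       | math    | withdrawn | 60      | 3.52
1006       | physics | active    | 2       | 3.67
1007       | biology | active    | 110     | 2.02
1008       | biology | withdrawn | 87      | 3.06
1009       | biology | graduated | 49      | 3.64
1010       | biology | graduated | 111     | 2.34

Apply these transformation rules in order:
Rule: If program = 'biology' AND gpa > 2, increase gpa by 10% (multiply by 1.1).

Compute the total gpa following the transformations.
30.79

Step 1: Find records where program = 'biology' AND gpa > 2
Step 2: 4 records match, summing to 11.06
Step 3: After multiplier: 11.06 × 1.1 = 12.17
Step 4: Unaffected records sum: 18.62
Step 5: Final sum = 12.17 + 18.62 = 30.79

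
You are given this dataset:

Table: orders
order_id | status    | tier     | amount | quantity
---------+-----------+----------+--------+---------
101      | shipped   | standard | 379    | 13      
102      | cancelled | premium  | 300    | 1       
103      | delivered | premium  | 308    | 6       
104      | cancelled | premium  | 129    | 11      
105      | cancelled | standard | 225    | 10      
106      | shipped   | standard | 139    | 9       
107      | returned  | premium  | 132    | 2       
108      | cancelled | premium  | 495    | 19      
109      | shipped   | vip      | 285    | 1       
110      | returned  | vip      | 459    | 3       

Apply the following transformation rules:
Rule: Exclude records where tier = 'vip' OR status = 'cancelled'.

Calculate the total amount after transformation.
958

Step 1: Find records where tier = 'vip' OR status = 'cancelled'
Step 2: 6 records match, summing to 1893
Step 3: Original sum: 2851
Step 4: Remaining sum = 2851 - 1893 = 958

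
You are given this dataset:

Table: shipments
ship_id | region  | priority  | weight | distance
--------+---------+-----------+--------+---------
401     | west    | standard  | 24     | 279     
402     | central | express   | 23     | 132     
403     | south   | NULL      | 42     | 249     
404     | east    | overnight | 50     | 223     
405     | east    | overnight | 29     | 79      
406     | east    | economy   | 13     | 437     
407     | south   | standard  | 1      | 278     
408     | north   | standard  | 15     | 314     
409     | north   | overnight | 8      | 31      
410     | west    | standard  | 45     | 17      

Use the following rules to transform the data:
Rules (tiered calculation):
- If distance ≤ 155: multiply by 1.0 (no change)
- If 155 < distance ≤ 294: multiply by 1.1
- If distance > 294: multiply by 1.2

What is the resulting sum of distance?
2292.1

Step 1: Tier 1 (distance ≤ 155): 4 records, sum = 259 × 1.0 = 259.0
Step 2: Tier 2 (155 < distance ≤ 294): 4 records, sum = 1029 × 1.1 = 1131.9
Step 3: Tier 3 (distance > 294): 2 records, sum = 751 × 1.2 = 901.2
Step 4: Final sum = 259.0 + 1131.9 + 901.2 = 2292.1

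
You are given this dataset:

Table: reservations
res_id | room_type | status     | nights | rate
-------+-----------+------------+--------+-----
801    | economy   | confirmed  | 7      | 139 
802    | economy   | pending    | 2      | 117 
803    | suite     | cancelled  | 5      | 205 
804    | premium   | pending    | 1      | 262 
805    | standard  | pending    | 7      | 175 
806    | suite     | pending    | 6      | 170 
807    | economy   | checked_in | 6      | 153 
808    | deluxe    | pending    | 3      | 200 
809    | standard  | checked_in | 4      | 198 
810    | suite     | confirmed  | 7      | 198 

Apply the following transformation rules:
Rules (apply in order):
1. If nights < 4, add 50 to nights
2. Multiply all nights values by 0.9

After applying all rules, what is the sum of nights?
178.2

Step 1: Apply Rule 1 - Add 50 to records with nights < 4
  - 3 records affected: 6 + (3 × 50) = 156
  - Unaffected records: 42
  - Sum after Rule 1: 198
Step 2: Apply Rule 2 - Multiply all by 0.9
  - 198 × 0.9 = 178.2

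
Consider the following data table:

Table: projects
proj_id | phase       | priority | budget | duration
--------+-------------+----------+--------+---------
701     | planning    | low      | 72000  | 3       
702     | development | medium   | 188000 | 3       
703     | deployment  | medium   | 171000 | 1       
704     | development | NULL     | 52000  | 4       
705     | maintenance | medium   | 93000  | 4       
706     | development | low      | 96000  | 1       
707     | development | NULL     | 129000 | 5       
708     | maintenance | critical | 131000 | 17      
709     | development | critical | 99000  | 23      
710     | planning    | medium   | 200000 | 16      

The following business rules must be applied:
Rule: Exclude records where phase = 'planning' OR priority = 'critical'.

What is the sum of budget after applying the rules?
729000

Step 1: Find records where phase = 'planning' OR priority = 'critical'
Step 2: 4 records match, summing to 502000
Step 3: Original sum: 1231000
Step 4: Remaining sum = 1231000 - 502000 = 729000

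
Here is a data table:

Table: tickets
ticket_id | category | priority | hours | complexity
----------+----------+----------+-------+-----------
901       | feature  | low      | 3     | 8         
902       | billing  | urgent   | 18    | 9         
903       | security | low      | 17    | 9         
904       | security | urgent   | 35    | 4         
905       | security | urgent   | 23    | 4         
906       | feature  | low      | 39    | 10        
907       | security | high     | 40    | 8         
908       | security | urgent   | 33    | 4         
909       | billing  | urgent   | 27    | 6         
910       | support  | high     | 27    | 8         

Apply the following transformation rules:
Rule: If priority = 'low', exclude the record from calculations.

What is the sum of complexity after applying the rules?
43

Step 1: Identify records where priority = 'low'
Step 2: The excluded records sum to 27
Step 3: Original total complexity = 70
Step 4: Remaining total = 70 - 27 = 43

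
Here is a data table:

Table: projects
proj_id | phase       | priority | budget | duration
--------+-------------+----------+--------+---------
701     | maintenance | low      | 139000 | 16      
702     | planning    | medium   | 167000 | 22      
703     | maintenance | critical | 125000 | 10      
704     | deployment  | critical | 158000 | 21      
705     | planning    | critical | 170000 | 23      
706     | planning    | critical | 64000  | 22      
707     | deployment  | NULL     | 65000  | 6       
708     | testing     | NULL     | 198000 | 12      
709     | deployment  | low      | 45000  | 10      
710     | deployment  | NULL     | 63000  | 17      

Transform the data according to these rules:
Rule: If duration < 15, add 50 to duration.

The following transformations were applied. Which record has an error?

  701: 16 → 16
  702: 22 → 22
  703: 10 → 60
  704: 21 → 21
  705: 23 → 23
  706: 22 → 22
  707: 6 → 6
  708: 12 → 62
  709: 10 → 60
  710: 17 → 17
Record 707 has an error. The correct transformed value should be 56, not 6.

Step 1: Check each record against the rule
Step 2: Record 707 has duration = 6
Step 3: Since 6 < 15, the bonus should have been applied
Step 4: Correct value = 56, but claimed value = 6
Conclusion: Record 707 has the error.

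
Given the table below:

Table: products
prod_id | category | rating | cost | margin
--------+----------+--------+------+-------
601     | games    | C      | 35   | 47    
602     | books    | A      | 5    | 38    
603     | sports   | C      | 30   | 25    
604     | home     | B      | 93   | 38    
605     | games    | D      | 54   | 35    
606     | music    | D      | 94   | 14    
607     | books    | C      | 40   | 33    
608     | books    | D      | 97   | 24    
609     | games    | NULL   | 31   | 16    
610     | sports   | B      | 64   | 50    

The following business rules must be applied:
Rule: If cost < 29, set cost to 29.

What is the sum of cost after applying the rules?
567

Step 1: 1 records have cost < 29
Step 2: These records originally summed to 5
Step 3: After setting to minimum: 1 × 29 = 29
Step 4: Unaffected records sum: 538
Step 5: Final sum = 29 + 538 = 567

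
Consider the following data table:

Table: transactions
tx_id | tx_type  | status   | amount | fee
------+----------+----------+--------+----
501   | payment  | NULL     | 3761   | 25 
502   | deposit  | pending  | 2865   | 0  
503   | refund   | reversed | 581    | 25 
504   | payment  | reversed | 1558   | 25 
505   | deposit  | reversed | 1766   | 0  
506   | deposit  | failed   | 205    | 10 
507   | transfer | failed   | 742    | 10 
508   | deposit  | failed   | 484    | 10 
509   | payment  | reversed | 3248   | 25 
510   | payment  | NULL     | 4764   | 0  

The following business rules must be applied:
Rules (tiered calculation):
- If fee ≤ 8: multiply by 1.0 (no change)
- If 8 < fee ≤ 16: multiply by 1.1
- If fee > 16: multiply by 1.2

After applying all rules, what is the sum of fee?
153.0

Step 1: Tier 1 (fee ≤ 8): 3 records, sum = 0 × 1.0 = 0.0
Step 2: Tier 2 (8 < fee ≤ 16): 3 records, sum = 30 × 1.1 = 33.0
Step 3: Tier 3 (fee > 16): 4 records, sum = 100 × 1.2 = 120.0
Step 4: Final sum = 0.0 + 33.0 + 120.0 = 153.0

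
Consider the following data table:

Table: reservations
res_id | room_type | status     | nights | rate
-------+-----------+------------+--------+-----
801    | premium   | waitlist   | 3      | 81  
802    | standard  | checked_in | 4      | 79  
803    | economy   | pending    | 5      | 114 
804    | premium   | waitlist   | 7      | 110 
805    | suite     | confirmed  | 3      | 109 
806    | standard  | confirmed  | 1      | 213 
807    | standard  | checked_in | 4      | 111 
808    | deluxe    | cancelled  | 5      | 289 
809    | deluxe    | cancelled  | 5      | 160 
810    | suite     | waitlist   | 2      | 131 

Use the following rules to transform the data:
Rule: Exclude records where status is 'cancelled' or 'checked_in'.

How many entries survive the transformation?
6

Step 1: Count records to exclude
  - 2 (cancelled) + 2 (checked_in) = 4 records
Step 2: Total records: 10
Step 3: Remaining = 10 - 4 = 6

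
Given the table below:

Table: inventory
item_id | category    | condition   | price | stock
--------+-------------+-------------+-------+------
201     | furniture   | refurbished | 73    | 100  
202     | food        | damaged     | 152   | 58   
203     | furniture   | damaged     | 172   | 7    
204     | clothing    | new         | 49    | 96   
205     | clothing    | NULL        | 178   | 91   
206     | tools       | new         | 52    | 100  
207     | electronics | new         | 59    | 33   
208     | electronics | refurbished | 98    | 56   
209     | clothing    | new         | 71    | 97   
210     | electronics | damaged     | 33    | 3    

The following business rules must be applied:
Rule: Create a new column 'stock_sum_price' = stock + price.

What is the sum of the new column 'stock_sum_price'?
1578

Step 1: For each record, compute stock + price
Example calculations:
  100 + 73 = 173
  58 + 152 = 210
  7 + 172 = 179
  ...
Step 2: Sum all derived values
Step 3: Total = 1578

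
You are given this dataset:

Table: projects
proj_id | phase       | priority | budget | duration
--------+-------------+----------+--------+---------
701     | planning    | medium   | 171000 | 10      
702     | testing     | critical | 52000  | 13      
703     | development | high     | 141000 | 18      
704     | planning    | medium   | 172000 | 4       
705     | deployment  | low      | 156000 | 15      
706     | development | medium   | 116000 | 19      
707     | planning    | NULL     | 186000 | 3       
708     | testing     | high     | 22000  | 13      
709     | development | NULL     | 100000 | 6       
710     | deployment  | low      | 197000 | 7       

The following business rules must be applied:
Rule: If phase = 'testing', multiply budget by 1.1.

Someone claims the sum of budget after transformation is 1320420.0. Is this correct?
No, the correct result is 1320400.0.

Step 1: Calculate the correct sum after transformation
Step 2: Apply multiplier 1.1 to records where phase = 'testing'
Step 3: Correct result = 1320400.0
Step 4: Claimed result = 1320420.0
Step 5: 1320400.0 ≠ 1320420.0
Conclusion: The claimed result is incorrect. The correct answer is 1320400.0.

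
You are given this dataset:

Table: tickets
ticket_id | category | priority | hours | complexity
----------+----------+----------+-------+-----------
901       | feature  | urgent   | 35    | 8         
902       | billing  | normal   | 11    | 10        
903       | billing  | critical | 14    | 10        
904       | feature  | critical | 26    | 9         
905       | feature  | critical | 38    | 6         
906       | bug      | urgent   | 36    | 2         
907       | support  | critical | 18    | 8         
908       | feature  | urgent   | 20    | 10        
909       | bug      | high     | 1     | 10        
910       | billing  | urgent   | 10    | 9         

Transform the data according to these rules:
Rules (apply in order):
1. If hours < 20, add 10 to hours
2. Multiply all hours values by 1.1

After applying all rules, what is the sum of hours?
284.9

Step 1: Apply Rule 1 - Add 10 to records with hours < 20
  - 5 records affected: 54 + (5 × 10) = 104
  - Unaffected records: 155
  - Sum after Rule 1: 259
Step 2: Apply Rule 2 - Multiply all by 1.1
  - 259 × 1.1 = 284.9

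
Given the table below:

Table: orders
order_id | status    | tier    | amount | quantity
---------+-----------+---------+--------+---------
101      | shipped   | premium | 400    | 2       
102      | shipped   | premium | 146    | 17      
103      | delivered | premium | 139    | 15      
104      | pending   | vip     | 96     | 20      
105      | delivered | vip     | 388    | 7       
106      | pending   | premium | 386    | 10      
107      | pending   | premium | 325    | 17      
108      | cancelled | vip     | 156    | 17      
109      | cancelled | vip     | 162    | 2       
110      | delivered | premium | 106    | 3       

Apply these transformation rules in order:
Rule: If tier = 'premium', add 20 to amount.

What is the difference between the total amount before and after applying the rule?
120

Step 1: Original sum of amount = 2304
Step 2: 6 records have tier = 'premium'
Step 3: Each affected record changes by 20
Step 4: Total change = 6 × 20 = 120
Step 5: New sum = 2304 + 120 = 2424
Step 6: Difference = |2424 - 2304| = 120
        (Sum increased by 120)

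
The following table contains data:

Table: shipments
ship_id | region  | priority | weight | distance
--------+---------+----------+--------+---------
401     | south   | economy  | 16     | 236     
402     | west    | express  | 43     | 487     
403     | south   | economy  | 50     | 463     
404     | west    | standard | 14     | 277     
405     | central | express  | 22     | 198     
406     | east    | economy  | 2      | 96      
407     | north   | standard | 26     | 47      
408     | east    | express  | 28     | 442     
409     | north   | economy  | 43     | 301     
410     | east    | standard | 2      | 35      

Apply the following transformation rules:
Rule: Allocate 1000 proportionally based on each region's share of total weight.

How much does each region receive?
central: 89.43, east: 130.08, north: 280.49, south: 268.29, west: 231.71

Step 1: Calculate total weight = 246
Step 2: Calculate each region's proportion:
  central: 22/246 = 8.94% → 89.43
  east: 32/246 = 13.01% → 130.08
  north: 69/246 = 28.05% → 280.49
  south: 66/246 = 26.83% → 268.29
  west: 57/246 = 23.17% → 231.71
Step 3: Verify: sum of allocations ≈ 1000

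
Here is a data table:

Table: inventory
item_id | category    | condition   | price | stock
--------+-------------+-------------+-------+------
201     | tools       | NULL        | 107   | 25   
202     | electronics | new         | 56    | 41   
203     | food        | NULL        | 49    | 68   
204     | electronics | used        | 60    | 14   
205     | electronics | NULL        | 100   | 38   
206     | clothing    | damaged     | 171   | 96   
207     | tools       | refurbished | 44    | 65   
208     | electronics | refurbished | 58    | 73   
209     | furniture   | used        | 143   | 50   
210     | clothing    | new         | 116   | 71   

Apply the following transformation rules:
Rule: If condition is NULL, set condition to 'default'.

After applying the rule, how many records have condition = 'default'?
3

Step 1: Count records where condition IS NULL
Step 2: Found 3 records with NULL condition
Step 3: These records will have condition set to 'default'
Step 4: Records already having condition = 'default': 0
Step 5: Answer: 3 + 0 = 3 records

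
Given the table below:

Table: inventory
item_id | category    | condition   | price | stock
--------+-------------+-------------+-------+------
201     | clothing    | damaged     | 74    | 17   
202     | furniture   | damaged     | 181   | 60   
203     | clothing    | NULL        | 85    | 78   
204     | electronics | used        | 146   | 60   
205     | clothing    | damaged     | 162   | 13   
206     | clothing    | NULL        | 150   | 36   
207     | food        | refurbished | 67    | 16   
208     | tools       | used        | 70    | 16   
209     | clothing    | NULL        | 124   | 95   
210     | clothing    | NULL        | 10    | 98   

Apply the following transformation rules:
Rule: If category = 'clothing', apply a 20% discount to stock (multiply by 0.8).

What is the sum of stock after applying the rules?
421.6

Step 1: Records with category = 'clothing' have total stock = 337
Step 2: Apply multiplier: 337 × 0.8 = 269.6
Step 3: Other records total: 152
Step 4: Final sum = 269.6 + 152 = 421.6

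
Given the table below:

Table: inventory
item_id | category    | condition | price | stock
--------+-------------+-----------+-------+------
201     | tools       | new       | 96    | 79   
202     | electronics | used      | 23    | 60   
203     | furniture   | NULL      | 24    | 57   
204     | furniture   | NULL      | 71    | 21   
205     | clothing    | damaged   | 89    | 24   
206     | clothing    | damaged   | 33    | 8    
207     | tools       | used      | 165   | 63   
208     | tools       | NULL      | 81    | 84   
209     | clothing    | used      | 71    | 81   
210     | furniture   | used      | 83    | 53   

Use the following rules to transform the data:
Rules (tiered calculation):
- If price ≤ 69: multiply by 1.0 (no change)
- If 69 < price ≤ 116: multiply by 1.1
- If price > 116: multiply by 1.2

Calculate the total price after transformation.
818.1

Step 1: Tier 1 (price ≤ 69): 3 records, sum = 80 × 1.0 = 80.0
Step 2: Tier 2 (69 < price ≤ 116): 6 records, sum = 491 × 1.1 = 540.1
Step 3: Tier 3 (price > 116): 1 records, sum = 165 × 1.2 = 198.0
Step 4: Final sum = 80.0 + 540.1 + 198.0 = 818.1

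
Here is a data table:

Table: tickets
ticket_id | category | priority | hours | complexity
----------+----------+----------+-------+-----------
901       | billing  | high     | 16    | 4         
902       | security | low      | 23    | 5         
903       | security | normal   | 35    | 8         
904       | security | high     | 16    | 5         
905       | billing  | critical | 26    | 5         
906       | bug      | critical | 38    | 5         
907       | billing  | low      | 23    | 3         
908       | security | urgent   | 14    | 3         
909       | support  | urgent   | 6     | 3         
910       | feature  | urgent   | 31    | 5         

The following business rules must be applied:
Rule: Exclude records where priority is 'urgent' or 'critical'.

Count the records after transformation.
5

Step 1: Count records to exclude
  - 3 (urgent) + 2 (critical) = 5 records
Step 2: Total records: 10
Step 3: Remaining = 10 - 5 = 5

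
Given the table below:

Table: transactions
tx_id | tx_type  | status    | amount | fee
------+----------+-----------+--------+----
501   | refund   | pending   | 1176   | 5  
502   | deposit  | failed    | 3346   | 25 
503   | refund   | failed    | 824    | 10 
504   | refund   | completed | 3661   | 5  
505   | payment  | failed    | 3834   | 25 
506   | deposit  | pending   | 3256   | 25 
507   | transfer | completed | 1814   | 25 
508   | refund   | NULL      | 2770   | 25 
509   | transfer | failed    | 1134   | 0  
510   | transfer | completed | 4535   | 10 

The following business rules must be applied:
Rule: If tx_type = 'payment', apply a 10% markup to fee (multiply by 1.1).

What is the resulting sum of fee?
157.5

Step 1: Records with tx_type = 'payment' have total fee = 25
Step 2: Apply multiplier: 25 × 1.1 = 27.5
Step 3: Other records total: 130
Step 4: Final sum = 27.5 + 130 = 157.5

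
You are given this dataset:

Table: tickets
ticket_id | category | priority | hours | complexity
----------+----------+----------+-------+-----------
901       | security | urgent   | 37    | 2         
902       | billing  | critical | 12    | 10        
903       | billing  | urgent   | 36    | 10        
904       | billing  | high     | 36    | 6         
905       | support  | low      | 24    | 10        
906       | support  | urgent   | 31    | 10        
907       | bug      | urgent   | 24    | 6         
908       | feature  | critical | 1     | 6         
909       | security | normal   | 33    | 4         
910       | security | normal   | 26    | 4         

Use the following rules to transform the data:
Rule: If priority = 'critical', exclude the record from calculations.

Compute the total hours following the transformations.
247

Step 1: Identify records where priority = 'critical'
Step 2: The excluded records sum to 13
Step 3: Original total hours = 260
Step 4: Remaining total = 260 - 13 = 247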